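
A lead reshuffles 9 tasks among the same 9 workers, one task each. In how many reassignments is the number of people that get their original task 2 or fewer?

333737

# with exactly i fixed is C(9,i)·!(9-i); sum over i=0..2:
  i=0: C(9,0)·!9 = 1·133496 = 133496
  i=1: C(9,1)·!8 = 9·14833 = 133497
  i=2: C(9,2)·!7 = 36·1854 = 66744
Total = 333737.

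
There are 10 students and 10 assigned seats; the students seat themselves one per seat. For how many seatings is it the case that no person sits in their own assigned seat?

!10 = 10! · Σ_{k=0}^{10} (-1)^k/k!
= 10! - 10!/1! + 10!/2! - 10!/3! + 10!/4! - 10!/5! + 10!/6! - 10!/7! + 10!/8! - 10!/9! + 10!/10!
= 3628800 - 3628800 + 1814400 - 604800 + 151200 - 30240 + 5040 - 720 + 90 - 10 + 1
= 1334961

1334961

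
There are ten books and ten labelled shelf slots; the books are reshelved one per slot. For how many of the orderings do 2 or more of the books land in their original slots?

958879

# with exactly i fixed is C(10,i)·!(10-i); sum over i=2..10:
  i=2: C(10,2)·!8 = 45·14833 = 667485
  i=3: C(10,3)·!7 = 120·1854 = 222480
  i=4: C(10,4)·!6 = 210·265 = 55650
  i=5: C(10,5)·!5 = 252·44 = 11088
  i=6: C(10,6)·!4 = 210·9 = 1890
  i=7: C(10,7)·!3 = 120·2 = 240
  i=8: C(10,8)·!2 = 45·1 = 45
  i=9: C(10,9)·!1 = 10·0 = 0
  i=10: C(10,10)·!0 = 1·1 = 1
Total = 958879.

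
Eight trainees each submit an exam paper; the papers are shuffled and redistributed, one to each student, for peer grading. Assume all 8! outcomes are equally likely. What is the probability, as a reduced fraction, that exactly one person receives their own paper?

Favorable outcomes: C(8,1)·!7 = 8·1854 = 14832.
Total outcomes: 8! = 40320.
Probability = 14832/40320 = 103/280.

103/280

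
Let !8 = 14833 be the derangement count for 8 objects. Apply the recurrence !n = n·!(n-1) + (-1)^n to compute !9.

!9 = 9·14833 - 1 = 133496.

133496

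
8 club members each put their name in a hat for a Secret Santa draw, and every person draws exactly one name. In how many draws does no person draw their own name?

The number of derangements of 8 is !8 = Σ_{k=0}^{8} (-1)^k·8!/k!
= 8! - 8!/1! + 8!/2! - 8!/3! + 8!/4! - 8!/5! + 8!/6! - 8!/7! + 8!/8!
= 40320 - 40320 + 20160 - 6720 + 1680 - 336 + 56 - 8 + 1
= 14833

14833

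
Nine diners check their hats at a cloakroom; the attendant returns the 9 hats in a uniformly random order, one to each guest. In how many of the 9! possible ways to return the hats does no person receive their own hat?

133496

Use !n = (n-1)(!(n-1) + !(n-2)).
!9 = 8·(14833 + 1854) = 8·16687 = 133496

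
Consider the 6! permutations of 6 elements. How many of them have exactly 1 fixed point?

264

Pick the single fixed position: C(6,1) = 6 ways.
The other 5 form a derangement: !5 = 44.
Total: 6 × 44 = 264.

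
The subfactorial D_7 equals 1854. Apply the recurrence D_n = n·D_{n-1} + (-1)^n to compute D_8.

14833

D_8 = 8·1854 + 1 = 14833.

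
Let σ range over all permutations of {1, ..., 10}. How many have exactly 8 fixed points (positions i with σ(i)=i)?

45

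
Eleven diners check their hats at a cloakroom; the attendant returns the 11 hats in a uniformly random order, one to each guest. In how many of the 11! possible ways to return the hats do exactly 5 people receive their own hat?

122430

Pick the 5 fixed positions: C(11,5) = 462 ways.
The other 6 form a derangement: !6 = 265.
Total: 462 × 265 = 122430.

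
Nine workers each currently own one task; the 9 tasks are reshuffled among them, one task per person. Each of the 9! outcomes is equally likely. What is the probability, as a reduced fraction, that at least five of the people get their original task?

Favorable outcomes: Σ_{i≥5} C(9,i)·!(9-i) = 126·9 + 84·2 + 36·1 + 9·0 + 1·1 = 1339.
Total outcomes: 9! = 362880.
Probability = 1339/362880 = 1339/362880.

1339/362880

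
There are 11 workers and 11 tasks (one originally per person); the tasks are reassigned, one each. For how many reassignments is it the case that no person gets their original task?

14684570

The number of derangements of 11 is !11 = Σ_{k=0}^{11} (-1)^k·11!/k!
= 11! - 11!/1! + 11!/2! - 11!/3! + 11!/4! - 11!/5! + 11!/6! - 11!/7! + 11!/8! - 11!/9! + 11!/10! - 11!/11!
= 39916800 - 39916800 + 19958400 - 6652800 + 1663200 - 332640 + 55440 - 7920 + 990 - 110 + 11 - 1
= 14684570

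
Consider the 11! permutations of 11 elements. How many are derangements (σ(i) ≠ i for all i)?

14684570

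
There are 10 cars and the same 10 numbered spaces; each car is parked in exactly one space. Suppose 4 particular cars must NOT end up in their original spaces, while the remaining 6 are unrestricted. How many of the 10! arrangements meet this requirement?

Inclusion-exclusion on the 4 forbidden self-matches:
Σ_{j=0}^{4} (-1)^j C(4,j)(10-j)!
= C(4,0)·10! - C(4,1)·9! + C(4,2)·8! - C(4,3)·7! + C(4,4)·6!
= 3628800 - 1451520 + 241920 - 20160 + 720
= 2399760

2399760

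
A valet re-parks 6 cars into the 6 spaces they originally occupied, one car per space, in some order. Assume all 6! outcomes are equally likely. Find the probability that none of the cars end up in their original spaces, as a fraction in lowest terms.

53/144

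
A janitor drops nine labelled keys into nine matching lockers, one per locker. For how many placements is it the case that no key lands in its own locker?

133496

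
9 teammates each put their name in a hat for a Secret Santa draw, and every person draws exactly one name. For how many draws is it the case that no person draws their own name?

133496

!9 = 9! · Σ_{k=0}^{9} (-1)^k/k!
= 9! - 9!/1! + 9!/2! - 9!/3! + 9!/4! - 9!/5! + 9!/6! - 9!/7! + 9!/8! - 9!/9!
= 362880 - 362880 + 181440 - 60480 + 15120 - 3024 + 504 - 72 + 9 - 1
= 133496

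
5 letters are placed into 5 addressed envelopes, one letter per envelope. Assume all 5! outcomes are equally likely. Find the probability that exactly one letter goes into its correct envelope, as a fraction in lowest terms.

3/8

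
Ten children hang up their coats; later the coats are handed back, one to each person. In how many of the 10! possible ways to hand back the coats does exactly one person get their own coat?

1334960

Choose which one of the 10 is fixed: C(10,1) = 10.
The remaining 9 must be deranged: !9 = 133496.
Total: 10 × 133496 = 1334960.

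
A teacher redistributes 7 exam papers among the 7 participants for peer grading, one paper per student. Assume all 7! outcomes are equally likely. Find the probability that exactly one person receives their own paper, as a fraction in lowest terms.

53/144

Favorable outcomes: C(7,1)·!6 = 7·265 = 1855.
Total outcomes: 7! = 5040.
Probability = 1855/5040 = 53/144.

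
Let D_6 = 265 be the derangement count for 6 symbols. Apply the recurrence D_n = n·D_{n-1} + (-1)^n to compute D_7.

1854

D_7 = 7·265 - 1 = 1854.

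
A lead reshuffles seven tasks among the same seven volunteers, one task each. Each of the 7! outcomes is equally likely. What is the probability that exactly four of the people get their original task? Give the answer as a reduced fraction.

Favorable outcomes: C(7,4)·!3 = 35·2 = 70.
Total outcomes: 7! = 5040.
Probability = 70/5040 = 1/72.

1/72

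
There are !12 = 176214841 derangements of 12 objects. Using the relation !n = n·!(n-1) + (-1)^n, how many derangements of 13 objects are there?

!13 = 13·176214841 - 1 = 2290792932.

2290792932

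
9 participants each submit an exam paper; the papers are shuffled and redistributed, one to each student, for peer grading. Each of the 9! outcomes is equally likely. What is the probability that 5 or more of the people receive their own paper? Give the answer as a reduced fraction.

1339/362880

Favorable outcomes: Σ_{i≥5} C(9,i)·!(9-i) = 126·9 + 84·2 + 36·1 + 9·0 + 1·1 = 1339.
Total outcomes: 9! = 362880.
Probability = 1339/362880 = 1339/362880.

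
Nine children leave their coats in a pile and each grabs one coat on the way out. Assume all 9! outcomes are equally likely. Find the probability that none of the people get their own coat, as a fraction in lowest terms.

Favorable outcomes: !9 = 133496.
Total outcomes: 9! = 362880.
Probability = 133496/362880 = 16687/45360.

16687/45360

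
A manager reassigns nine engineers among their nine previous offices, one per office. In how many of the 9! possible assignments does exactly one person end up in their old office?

133497

Choose which one of the 9 is fixed: C(9,1) = 9.
The other 8 form a derangement: !8 = 14833.
Total: 9 × 14833 = 133497.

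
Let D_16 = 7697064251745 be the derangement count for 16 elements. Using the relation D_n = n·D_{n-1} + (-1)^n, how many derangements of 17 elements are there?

130850092279664

D_17 = 17·7697064251745 - 1 = 130850092279664.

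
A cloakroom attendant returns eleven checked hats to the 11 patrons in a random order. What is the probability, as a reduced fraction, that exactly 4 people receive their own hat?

103/6720

Favorable outcomes: C(11,4)·!7 = 330·1854 = 611820.
Total outcomes: 11! = 39916800.
Probability = 611820/39916800 = 103/6720.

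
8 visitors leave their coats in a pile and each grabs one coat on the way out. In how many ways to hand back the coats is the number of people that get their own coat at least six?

29

# with exactly i fixed is C(8,i)·!(8-i); sum over i=6..8:
  i=6: C(8,6)·!2 = 28·1 = 28
  i=7: C(8,7)·!1 = 8·0 = 0
  i=8: C(8,8)·!0 = 1·1 = 1
Total = 29.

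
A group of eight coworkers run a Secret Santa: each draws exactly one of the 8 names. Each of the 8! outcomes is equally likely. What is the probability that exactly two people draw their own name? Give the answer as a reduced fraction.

Favorable outcomes: C(8,2)·!6 = 28·265 = 7420.
Total outcomes: 8! = 40320.
Probability = 7420/40320 = 53/288.

53/288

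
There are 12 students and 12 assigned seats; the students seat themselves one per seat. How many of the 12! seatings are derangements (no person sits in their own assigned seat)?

176214841

Recurrence: !12 = 11·(!11 + !10).
!12 = 11·(14684570 + 1334961) = 11·16019531 = 176214841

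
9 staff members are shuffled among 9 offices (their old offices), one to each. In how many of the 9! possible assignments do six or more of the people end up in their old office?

205

Sum C(9,i)·!(9-i) for i = 6..9:
  i=6: C(9,6)·!3 = 84·2 = 168
  i=7: C(9,7)·!2 = 36·1 = 36
  i=8: C(9,8)·!1 = 9·0 = 0
  i=9: C(9,9)·!0 = 1·1 = 1
Total = 205.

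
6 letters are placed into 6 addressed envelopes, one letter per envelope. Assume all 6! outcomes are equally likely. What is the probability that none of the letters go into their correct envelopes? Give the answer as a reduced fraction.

53/144

Favorable outcomes: !6 = 265.
Total outcomes: 6! = 720.
Probability = 265/720 = 53/144.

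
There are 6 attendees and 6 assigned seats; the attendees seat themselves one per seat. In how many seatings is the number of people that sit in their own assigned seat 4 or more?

# with exactly i fixed is C(6,i)·!(6-i); sum over i=4..6:
  i=4: C(6,4)·!2 = 15·1 = 15
  i=5: C(6,5)·!1 = 6·0 = 0
  i=6: C(6,6)·!0 = 1·1 = 1
Total = 16.

16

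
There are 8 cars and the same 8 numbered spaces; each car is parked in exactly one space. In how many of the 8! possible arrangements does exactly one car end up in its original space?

Choose which one of the 8 is fixed: C(8,1) = 8.
The other 7 form a derangement: !7 = 1854.
Total: 8 × 1854 = 14832.

14832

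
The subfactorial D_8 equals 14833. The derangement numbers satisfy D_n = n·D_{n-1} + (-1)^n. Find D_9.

133496

D_9 = 9·14833 - 1 = 133496.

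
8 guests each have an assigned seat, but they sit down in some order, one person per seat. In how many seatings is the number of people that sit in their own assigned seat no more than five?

40291

# with exactly i fixed is C(8,i)·!(8-i); sum over i=0..5:
  i=0: C(8,0)·!8 = 1·14833 = 14833
  i=1: C(8,1)·!7 = 8·1854 = 14832
  i=2: C(8,2)·!6 = 28·265 = 7420
  i=3: C(8,3)·!5 = 56·44 = 2464
  i=4: C(8,4)·!4 = 70·9 = 630
  i=5: C(8,5)·!3 = 56·2 = 112
Total = 40291.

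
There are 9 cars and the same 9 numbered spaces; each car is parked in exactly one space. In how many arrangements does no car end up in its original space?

!9 = 9! · Σ_{k=0}^{9} (-1)^k/k!
= 9! - 9!/1! + 9!/2! - 9!/3! + 9!/4! - 9!/5! + 9!/6! - 9!/7! + 9!/8! - 9!/9!
= 362880 - 362880 + 181440 - 60480 + 15120 - 3024 + 504 - 72 + 9 - 1
= 133496

133496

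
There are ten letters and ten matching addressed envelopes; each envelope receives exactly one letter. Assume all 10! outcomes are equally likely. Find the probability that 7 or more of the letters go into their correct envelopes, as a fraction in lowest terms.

143/1814400

Favorable outcomes: Σ_{i≥7} C(10,i)·!(10-i) = 120·2 + 45·1 + 10·0 + 1·1 = 286.
Total outcomes: 10! = 3628800.
Probability = 286/3628800 = 143/1814400.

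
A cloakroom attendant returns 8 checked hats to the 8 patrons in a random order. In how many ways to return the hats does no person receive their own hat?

The subfactorial !8 = [8!/e] (nearest integer).
8! = 40320, and 40320/e ≈ 14832.90, so !8 = 14833.

14833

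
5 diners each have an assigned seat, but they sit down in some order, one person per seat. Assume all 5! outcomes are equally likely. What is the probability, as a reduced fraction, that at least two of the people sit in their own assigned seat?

31/120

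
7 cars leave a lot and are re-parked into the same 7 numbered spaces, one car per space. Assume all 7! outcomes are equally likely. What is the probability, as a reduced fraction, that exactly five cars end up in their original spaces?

1/240

Favorable outcomes: C(7,5)·!2 = 21·1 = 21.
Total outcomes: 7! = 5040.
Probability = 21/5040 = 1/240.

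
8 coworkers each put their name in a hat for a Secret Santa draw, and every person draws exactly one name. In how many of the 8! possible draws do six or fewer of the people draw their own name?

40319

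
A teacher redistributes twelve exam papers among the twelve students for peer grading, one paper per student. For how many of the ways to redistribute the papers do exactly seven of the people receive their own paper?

Pick the 7 fixed positions: C(12,7) = 792 ways.
The remaining 5 must be deranged: !5 = 44.
Total: 792 × 44 = 34848.

34848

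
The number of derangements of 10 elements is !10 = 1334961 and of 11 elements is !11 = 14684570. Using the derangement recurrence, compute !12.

!12 = (12-1)·(!11 + !10) = 11·(14684570 + 1334961) = 11·16019531 = 176214841.

176214841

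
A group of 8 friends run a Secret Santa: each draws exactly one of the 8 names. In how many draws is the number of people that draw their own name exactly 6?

28

Pick the 6 fixed positions: C(8,6) = 28 ways.
The remaining 2 must be deranged: !2 = 1.
Total: 28 × 1 = 28.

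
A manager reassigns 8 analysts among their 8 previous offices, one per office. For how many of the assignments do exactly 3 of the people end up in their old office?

Choose which 3 of the 8 are fixed: C(8,3) = 56.
The remaining 5 must be deranged: !5 = 44.
Total: 56 × 44 = 2464.

2464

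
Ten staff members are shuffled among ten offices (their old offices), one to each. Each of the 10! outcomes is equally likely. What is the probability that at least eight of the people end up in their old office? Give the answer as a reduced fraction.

Favorable outcomes: Σ_{i≥8} C(10,i)·!(10-i) = 45·1 + 10·0 + 1·1 = 46.
Total outcomes: 10! = 3628800.
Probability = 46/3628800 = 23/1814400.

23/1814400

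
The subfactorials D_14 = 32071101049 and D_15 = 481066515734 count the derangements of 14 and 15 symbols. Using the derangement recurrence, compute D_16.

D_16 = (16-1)·(D_15 + D_14) = 15·(481066515734 + 32071101049) = 15·513137616783 = 7697064251745.

7697064251745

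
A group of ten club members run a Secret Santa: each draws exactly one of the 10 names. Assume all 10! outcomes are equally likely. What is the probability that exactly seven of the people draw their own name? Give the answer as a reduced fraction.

Favorable outcomes: C(10,7)·!3 = 120·2 = 240.
Total outcomes: 10! = 3628800.
Probability = 240/3628800 = 1/15120.

1/15120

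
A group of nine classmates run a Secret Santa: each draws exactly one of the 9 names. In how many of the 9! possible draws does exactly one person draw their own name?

133497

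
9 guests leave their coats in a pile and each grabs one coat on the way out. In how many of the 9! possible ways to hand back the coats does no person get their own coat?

133496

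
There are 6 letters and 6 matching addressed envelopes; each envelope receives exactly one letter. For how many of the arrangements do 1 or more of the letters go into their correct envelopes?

455

Sum C(6,i)·!(6-i) for i = 1..6:
  i=1: C(6,1)·!5 = 6·44 = 264
  i=2: C(6,2)·!4 = 15·9 = 135
  i=3: C(6,3)·!3 = 20·2 = 40
  i=4: C(6,4)·!2 = 15·1 = 15
  i=5: C(6,5)·!1 = 6·0 = 0
  i=6: C(6,6)·!0 = 1·1 = 1
Total = 455.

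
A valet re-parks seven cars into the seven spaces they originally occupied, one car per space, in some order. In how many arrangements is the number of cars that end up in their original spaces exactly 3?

Pick the 3 fixed positions: C(7,3) = 35 ways.
The other 4 form a derangement: !4 = 9.
Total: 35 × 9 = 315.

315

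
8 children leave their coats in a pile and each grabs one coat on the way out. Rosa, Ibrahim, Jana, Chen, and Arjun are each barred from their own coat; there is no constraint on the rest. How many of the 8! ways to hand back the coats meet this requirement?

Inclusion-exclusion on the 5 forbidden self-matches:
Σ_{j=0}^{5} (-1)^j C(5,j)(8-j)!
= C(5,0)·8! - C(5,1)·7! + C(5,2)·6! - C(5,3)·5! + C(5,4)·4! - C(5,5)·3!
= 40320 - 25200 + 7200 - 1200 + 120 - 6
= 21234

21234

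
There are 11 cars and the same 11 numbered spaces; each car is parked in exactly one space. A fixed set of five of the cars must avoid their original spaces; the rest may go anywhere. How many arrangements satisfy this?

Inclusion-exclusion on the 5 forbidden self-matches:
Σ_{j=0}^{5} (-1)^j C(5,j)(11-j)!
= C(5,0)·11! - C(5,1)·10! + C(5,2)·9! - C(5,3)·8! + C(5,4)·7! - C(5,5)·6!
= 39916800 - 18144000 + 3628800 - 403200 + 25200 - 720
= 25022880

25022880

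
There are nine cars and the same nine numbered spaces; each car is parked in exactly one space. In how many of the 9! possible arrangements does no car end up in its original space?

The number of derangements of 9 is !9 = Σ_{k=0}^{9} (-1)^k·9!/k!
= 9! - 9!/1! + 9!/2! - 9!/3! + 9!/4! - 9!/5! + 9!/6! - 9!/7! + 9!/8! - 9!/9!
= 362880 - 362880 + 181440 - 60480 + 15120 - 3024 + 504 - 72 + 9 - 1
= 133496

133496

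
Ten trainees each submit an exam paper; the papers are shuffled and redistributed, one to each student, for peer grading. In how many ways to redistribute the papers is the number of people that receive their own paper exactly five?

Pick the 5 fixed positions: C(10,5) = 252 ways.
The other 5 form a derangement: !5 = 44.
Total: 252 × 44 = 11088.

11088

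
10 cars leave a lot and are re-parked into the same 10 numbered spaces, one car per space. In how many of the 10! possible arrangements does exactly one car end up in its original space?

1334960

Pick the single fixed position: C(10,1) = 10 ways.
The remaining 9 must be deranged: !9 = 133496.
Total: 10 × 133496 = 1334960.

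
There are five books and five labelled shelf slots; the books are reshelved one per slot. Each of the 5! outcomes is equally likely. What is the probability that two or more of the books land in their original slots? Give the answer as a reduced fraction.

Favorable outcomes: Σ_{i≥2} C(5,i)·!(5-i) = 10·2 + 10·1 + 5·0 + 1·1 = 31.
Total outcomes: 5! = 120.
Probability = 31/120 = 31/120.

31/120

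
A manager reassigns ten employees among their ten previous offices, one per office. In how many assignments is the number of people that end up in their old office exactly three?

222480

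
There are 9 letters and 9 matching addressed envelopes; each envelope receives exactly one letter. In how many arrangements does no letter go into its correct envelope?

The number of derangements of 9 is !9 = Σ_{k=0}^{9} (-1)^k·9!/k!
= 9! - 9!/1! + 9!/2! - 9!/3! + 9!/4! - 9!/5! + 9!/6! - 9!/7! + 9!/8! - 9!/9!
= 362880 - 362880 + 181440 - 60480 + 15120 - 3024 + 504 - 72 + 9 - 1
= 133496

133496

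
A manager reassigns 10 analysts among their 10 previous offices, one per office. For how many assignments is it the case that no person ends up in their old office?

1334961

The subfactorial !10 = [10!/e] (nearest integer).
10! = 3628800, and 3628800/e ≈ 1334960.92, so !10 = 1334961.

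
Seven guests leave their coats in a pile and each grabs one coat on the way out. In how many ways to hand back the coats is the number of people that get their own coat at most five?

# with exactly i fixed is C(7,i)·!(7-i); sum over i=0..5:
  i=0: C(7,0)·!7 = 1·1854 = 1854
  i=1: C(7,1)·!6 = 7·265 = 1855
  i=2: C(7,2)·!5 = 21·44 = 924
  i=3: C(7,3)·!4 = 35·9 = 315
  i=4: C(7,4)·!3 = 35·2 = 70
  i=5: C(7,5)·!2 = 21·1 = 21
Total = 5039.

5039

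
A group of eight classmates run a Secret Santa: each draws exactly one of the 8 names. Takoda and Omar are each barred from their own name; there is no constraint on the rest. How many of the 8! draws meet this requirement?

30960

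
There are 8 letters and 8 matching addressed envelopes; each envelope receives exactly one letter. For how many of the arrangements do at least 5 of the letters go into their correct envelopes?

Sum C(8,i)·!(8-i) for i = 5..8:
  i=5: C(8,5)·!3 = 56·2 = 112
  i=6: C(8,6)·!2 = 28·1 = 28
  i=7: C(8,7)·!1 = 8·0 = 0
  i=8: C(8,8)·!0 = 1·1 = 1
Total = 141.

141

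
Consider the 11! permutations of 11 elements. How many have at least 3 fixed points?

3205379

# with exactly i fixed is C(11,i)·!(11-i); sum over i=3..11:
  i=3: C(11,3)·!8 = 165·14833 = 2447445
  i=4: C(11,4)·!7 = 330·1854 = 611820
  i=5: C(11,5)·!6 = 462·265 = 122430
  i=6: C(11,6)·!5 = 462·44 = 20328
  i=7: C(11,7)·!4 = 330·9 = 2970
  i=8: C(11,8)·!3 = 165·2 = 330
  i=9: C(11,9)·!2 = 55·1 = 55
  i=10: C(11,10)·!1 = 11·0 = 0
  i=11: C(11,11)·!0 = 1·1 = 1
Total = 3205379.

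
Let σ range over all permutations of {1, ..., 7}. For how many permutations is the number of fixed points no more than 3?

4948

# with exactly i fixed is C(7,i)·!(7-i); sum over i=0..3:
  i=0: C(7,0)·!7 = 1·1854 = 1854
  i=1: C(7,1)·!6 = 7·265 = 1855
  i=2: C(7,2)·!5 = 21·44 = 924
  i=3: C(7,3)·!4 = 35·9 = 315
Total = 4948.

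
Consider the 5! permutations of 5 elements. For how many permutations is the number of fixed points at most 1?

89

Sum C(5,i)·!(5-i) for i = 0..1:
  i=0: C(5,0)·!5 = 1·44 = 44
  i=1: C(5,1)·!4 = 5·9 = 45
Total = 89.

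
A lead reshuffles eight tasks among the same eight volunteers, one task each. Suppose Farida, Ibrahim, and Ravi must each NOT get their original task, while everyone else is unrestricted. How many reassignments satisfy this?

27240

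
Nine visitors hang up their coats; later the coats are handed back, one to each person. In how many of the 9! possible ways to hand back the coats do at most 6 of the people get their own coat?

362843

# with exactly i fixed is C(9,i)·!(9-i); sum over i=0..6:
  i=0: C(9,0)·!9 = 1·133496 = 133496
  i=1: C(9,1)·!8 = 9·14833 = 133497
  i=2: C(9,2)·!7 = 36·1854 = 66744
  i=3: C(9,3)·!6 = 84·265 = 22260
  i=4: C(9,4)·!5 = 126·44 = 5544
  i=5: C(9,5)·!4 = 126·9 = 1134
  i=6: C(9,6)·!3 = 84·2 = 168
Total = 362843.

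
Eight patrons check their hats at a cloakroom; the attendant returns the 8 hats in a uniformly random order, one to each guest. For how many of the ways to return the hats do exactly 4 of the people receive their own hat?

Pick the 4 fixed positions: C(8,4) = 70 ways.
The other 4 form a derangement: !4 = 9.
Total: 70 × 9 = 630.

630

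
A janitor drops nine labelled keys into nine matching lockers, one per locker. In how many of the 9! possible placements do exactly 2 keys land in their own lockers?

Choose which 2 of the 9 are fixed: C(9,2) = 36.
The other 7 form a derangement: !7 = 1854.
Total: 36 × 1854 = 66744.

66744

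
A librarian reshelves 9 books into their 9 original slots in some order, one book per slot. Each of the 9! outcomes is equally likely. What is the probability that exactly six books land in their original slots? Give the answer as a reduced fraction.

Favorable outcomes: C(9,6)·!3 = 84·2 = 168.
Total outcomes: 9! = 362880.
Probability = 168/362880 = 1/2160.

1/2160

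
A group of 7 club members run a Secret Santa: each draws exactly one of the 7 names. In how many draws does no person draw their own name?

1854

!7 = 7! · Σ_{k=0}^{7} (-1)^k/k!
= 7! - 7!/1! + 7!/2! - 7!/3! + 7!/4! - 7!/5! + 7!/6! - 7!/7!
= 5040 - 5040 + 2520 - 840 + 210 - 42 + 7 - 1
= 1854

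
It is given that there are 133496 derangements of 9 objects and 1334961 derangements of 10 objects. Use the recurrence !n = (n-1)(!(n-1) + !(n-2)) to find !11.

!11 = (11-1)·(!10 + !9) = 10·(1334961 + 133496) = 10·1468457 = 14684570.

14684570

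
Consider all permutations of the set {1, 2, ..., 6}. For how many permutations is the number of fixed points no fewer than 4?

16

# with exactly i fixed is C(6,i)·!(6-i); sum over i=4..6:
  i=4: C(6,4)·!2 = 15·1 = 15
  i=5: C(6,5)·!1 = 6·0 = 0
  i=6: C(6,6)·!0 = 1·1 = 1
Total = 16.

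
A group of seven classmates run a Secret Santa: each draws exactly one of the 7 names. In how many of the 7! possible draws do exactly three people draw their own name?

315

Choose which 3 of the 7 are fixed: C(7,3) = 35.
The other 4 form a derangement: !4 = 9.
Total: 35 × 9 = 315.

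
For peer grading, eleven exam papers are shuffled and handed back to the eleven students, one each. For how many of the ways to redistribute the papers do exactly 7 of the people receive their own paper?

2970

Pick the 7 fixed positions: C(11,7) = 330 ways.
The other 4 form a derangement: !4 = 9.
Total: 330 × 9 = 2970.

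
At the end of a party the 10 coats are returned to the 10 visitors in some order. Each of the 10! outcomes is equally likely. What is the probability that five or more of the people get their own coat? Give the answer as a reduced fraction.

829/226800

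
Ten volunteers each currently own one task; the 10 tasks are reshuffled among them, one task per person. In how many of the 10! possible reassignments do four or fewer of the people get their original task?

3615536

# with exactly i fixed is C(10,i)·!(10-i); sum over i=0..4:
  i=0: C(10,0)·!10 = 1·1334961 = 1334961
  i=1: C(10,1)·!9 = 10·133496 = 1334960
  i=2: C(10,2)·!8 = 45·14833 = 667485
  i=3: C(10,3)·!7 = 120·1854 = 222480
  i=4: C(10,4)·!6 = 210·265 = 55650
Total = 3615536.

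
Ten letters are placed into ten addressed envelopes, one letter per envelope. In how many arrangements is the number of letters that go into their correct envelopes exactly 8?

45

Pick the 8 fixed positions: C(10,8) = 45 ways.
The remaining 2 must be deranged: !2 = 1.
Total: 45 × 1 = 45.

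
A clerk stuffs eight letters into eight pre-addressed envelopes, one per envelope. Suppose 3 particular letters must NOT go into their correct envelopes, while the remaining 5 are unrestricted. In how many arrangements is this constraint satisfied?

Inclusion-exclusion on the 3 forbidden self-matches:
Σ_{j=0}^{3} (-1)^j C(3,j)(8-j)!
= C(3,0)·8! - C(3,1)·7! + C(3,2)·6! - C(3,3)·5!
= 40320 - 15120 + 2160 - 120
= 27240

27240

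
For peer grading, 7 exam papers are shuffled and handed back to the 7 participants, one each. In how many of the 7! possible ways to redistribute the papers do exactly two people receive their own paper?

924

Choose which 2 of the 7 are fixed: C(7,2) = 21.
The remaining 5 must be deranged: !5 = 44.
Total: 21 × 44 = 924.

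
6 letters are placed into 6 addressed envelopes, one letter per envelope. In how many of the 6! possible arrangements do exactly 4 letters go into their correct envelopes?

15

Pick the 4 fixed positions: C(6,4) = 15 ways.
The other 2 form a derangement: !2 = 1.
Total: 15 × 1 = 15.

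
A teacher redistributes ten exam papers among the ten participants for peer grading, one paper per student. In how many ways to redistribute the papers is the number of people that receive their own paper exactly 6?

1890

Choose which 6 of the 10 are fixed: C(10,6) = 210.
The other 4 form a derangement: !4 = 9.
Total: 210 × 9 = 1890.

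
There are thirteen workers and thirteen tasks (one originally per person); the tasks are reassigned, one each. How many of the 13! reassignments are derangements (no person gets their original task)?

The number of derangements of 13 is !13 = Σ_{k=0}^{13} (-1)^k·13!/k!
= 13! - 13!/1! + 13!/2! - 13!/3! + 13!/4! - 13!/5! + 13!/6! - 13!/7! + 13!/8! - 13!/9! + 13!/10! - 13!/11! + 13!/12! - 13!/13!
= 6227020800 - 6227020800 + 3113510400 - 1037836800 + 259459200 - 51891840 + 8648640 - 1235520 + 154440 - 17160 + 1716 - 156 + 13 - 1
= 2290792932

2290792932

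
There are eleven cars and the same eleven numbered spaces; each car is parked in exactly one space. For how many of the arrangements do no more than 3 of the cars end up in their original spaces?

Sum C(11,i)·!(11-i) for i = 0..3:
  i=0: C(11,0)·!11 = 1·14684570 = 14684570
  i=1: C(11,1)·!10 = 11·1334961 = 14684571
  i=2: C(11,2)·!9 = 55·133496 = 7342280
  i=3: C(11,3)·!8 = 165·14833 = 2447445
Total = 39158866.

39158866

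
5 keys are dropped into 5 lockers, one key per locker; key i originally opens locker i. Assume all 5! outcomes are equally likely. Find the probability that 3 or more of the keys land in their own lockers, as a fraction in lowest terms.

Favorable outcomes: Σ_{i≥3} C(5,i)·!(5-i) = 10·1 + 5·0 + 1·1 = 11.
Total outcomes: 5! = 120.
Probability = 11/120 = 11/120.

11/120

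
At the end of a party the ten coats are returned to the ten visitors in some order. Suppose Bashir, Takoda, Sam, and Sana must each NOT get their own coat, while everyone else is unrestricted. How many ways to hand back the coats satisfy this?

2399760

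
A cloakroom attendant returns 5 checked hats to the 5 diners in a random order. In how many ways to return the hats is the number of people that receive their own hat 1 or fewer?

Sum C(5,i)·!(5-i) for i = 0..1:
  i=0: C(5,0)·!5 = 1·44 = 44
  i=1: C(5,1)·!4 = 5·9 = 45
Total = 89.

89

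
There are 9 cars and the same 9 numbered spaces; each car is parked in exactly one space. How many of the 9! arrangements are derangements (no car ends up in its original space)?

133496

!9 = 9! · Σ_{k=0}^{9} (-1)^k/k!
= 9! - 9!/1! + 9!/2! - 9!/3! + 9!/4! - 9!/5! + 9!/6! - 9!/7! + 9!/8! - 9!/9!
= 362880 - 362880 + 181440 - 60480 + 15120 - 3024 + 504 - 72 + 9 - 1
= 133496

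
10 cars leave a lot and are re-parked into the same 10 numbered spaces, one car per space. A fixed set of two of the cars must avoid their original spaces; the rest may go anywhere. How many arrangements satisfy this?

2943360

Let A_j be the event that the j-th constrained one is fixed. By inclusion-exclusion over the 2 events:
Σ_{j=0}^{2} (-1)^j C(2,j)(10-j)!
= C(2,0)·10! - C(2,1)·9! + C(2,2)·8!
= 3628800 - 725760 + 40320
= 2943360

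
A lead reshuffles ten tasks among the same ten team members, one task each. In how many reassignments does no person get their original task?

By inclusion-exclusion, !10 = Σ (-1)^k · 10!/k! for k=0..10
= 10! - 10!/1! + 10!/2! - 10!/3! + 10!/4! - 10!/5! + 10!/6! - 10!/7! + 10!/8! - 10!/9! + 10!/10!
= 3628800 - 3628800 + 1814400 - 604800 + 151200 - 30240 + 5040 - 720 + 90 - 10 + 1
= 1334961

1334961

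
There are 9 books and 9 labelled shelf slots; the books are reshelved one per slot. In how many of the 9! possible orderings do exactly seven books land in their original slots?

Pick the 7 fixed positions: C(9,7) = 36 ways.
The remaining 2 must be deranged: !2 = 1.
Total: 36 × 1 = 36.

36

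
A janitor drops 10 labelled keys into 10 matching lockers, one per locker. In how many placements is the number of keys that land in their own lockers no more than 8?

3628799

# with exactly i fixed is C(10,i)·!(10-i); sum over i=0..8:
  i=0: C(10,0)·!10 = 1·1334961 = 1334961
  i=1: C(10,1)·!9 = 10·133496 = 1334960
  i=2: C(10,2)·!8 = 45·14833 = 667485
  i=3: C(10,3)·!7 = 120·1854 = 222480
  i=4: C(10,4)·!6 = 210·265 = 55650
  i=5: C(10,5)·!5 = 252·44 = 11088
  i=6: C(10,6)·!4 = 210·9 = 1890
  i=7: C(10,7)·!3 = 120·2 = 240
  i=8: C(10,8)·!2 = 45·1 = 45
Total = 3628799.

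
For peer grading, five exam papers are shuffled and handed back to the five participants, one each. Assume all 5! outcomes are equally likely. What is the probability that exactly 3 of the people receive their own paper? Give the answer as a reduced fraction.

1/12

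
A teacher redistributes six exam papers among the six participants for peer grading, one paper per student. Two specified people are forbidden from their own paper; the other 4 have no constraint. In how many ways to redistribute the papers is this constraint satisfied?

504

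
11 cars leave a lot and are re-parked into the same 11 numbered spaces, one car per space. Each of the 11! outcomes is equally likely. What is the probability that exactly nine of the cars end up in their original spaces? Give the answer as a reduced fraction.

Favorable outcomes: C(11,9)·!2 = 55·1 = 55.
Total outcomes: 11! = 39916800.
Probability = 55/39916800 = 1/725760.

1/725760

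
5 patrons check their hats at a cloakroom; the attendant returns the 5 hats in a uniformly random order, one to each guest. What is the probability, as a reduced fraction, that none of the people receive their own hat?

11/30

Favorable outcomes: !5 = 44.
Total outcomes: 5! = 120.
Probability = 44/120 = 11/30.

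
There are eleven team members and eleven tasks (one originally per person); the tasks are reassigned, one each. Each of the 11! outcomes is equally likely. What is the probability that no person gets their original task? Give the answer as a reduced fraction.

Favorable outcomes: !11 = 14684570.
Total outcomes: 11! = 39916800.
Probability = 14684570/39916800 = 1468457/3991680.

1468457/3991680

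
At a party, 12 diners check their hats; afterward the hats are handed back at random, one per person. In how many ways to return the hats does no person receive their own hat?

176214841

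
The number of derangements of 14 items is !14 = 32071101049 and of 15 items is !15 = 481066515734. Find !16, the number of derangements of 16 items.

7697064251745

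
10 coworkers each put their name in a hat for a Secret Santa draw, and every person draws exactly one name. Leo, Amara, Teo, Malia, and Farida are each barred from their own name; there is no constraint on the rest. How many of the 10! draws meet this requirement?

Let A_j be the event that the j-th constrained one is fixed. By inclusion-exclusion over the 5 events:
Σ_{j=0}^{5} (-1)^j C(5,j)(10-j)!
= C(5,0)·10! - C(5,1)·9! + C(5,2)·8! - C(5,3)·7! + C(5,4)·6! - C(5,5)·5!
= 3628800 - 1814400 + 403200 - 50400 + 3600 - 120
= 2170680

2170680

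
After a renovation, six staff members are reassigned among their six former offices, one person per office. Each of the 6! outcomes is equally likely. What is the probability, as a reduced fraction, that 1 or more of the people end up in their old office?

91/144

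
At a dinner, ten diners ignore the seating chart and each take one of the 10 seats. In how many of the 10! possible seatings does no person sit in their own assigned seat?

1334961

The number of derangements of 10 is !10 = Σ_{k=0}^{10} (-1)^k·10!/k!
= 10! - 10!/1! + 10!/2! - 10!/3! + 10!/4! - 10!/5! + 10!/6! - 10!/7! + 10!/8! - 10!/9! + 10!/10!
= 3628800 - 3628800 + 1814400 - 604800 + 151200 - 30240 + 5040 - 720 + 90 - 10 + 1
= 1334961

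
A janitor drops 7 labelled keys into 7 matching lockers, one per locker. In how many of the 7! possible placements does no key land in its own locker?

!7 = 7! · Σ_{k=0}^{7} (-1)^k/k!
= 7! - 7!/1! + 7!/2! - 7!/3! + 7!/4! - 7!/5! + 7!/6! - 7!/7!
= 5040 - 5040 + 2520 - 840 + 210 - 42 + 7 - 1
= 1854

1854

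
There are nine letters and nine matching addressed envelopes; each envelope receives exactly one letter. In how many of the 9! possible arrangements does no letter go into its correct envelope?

The subfactorial !9 = [9!/e] (nearest integer).
9! = 362880, and 362880/e ≈ 133496.09, so !9 = 133496.

133496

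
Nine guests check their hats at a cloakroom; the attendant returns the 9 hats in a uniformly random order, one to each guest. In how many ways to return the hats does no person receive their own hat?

133496

!9 is the nearest integer to 9!/e.
9! = 362880, and 362880/e ≈ 133496.09, so !9 = 133496.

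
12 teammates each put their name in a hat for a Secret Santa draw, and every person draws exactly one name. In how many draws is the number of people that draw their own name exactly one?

Choose which one of the 12 is fixed: C(12,1) = 12.
The other 11 form a derangement: !11 = 14684570.
Total: 12 × 14684570 = 176214840.

176214840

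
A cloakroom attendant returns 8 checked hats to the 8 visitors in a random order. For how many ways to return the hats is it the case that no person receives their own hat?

14833

By inclusion-exclusion, !8 = Σ (-1)^k · 8!/k! for k=0..8
= 8! - 8!/1! + 8!/2! - 8!/3! + 8!/4! - 8!/5! + 8!/6! - 8!/7! + 8!/8!
= 40320 - 40320 + 20160 - 6720 + 1680 - 336 + 56 - 8 + 1
= 14833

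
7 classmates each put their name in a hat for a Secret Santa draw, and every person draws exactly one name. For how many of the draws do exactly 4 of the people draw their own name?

70

Choose which 4 of the 7 are fixed: C(7,4) = 35.
The remaining 3 must be deranged: !3 = 2.
Total: 35 × 2 = 70.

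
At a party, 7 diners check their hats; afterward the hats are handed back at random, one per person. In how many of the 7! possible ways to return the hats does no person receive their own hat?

1854

Recurrence: !7 = 7·!6 + (-1)^7.
!7 = 7·265 - 1 = 1854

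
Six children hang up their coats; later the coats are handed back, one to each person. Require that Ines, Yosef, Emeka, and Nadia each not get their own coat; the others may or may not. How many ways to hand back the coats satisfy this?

Inclusion-exclusion on the 4 forbidden self-matches:
Σ_{j=0}^{4} (-1)^j C(4,j)(6-j)!
= C(4,0)·6! - C(4,1)·5! + C(4,2)·4! - C(4,3)·3! + C(4,4)·2!
= 720 - 480 + 144 - 24 + 2
= 362

362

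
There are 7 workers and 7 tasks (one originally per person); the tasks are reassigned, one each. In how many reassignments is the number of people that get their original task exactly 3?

315

Pick the 3 fixed positions: C(7,3) = 35 ways.
The other 4 form a derangement: !4 = 9.
Total: 35 × 9 = 315.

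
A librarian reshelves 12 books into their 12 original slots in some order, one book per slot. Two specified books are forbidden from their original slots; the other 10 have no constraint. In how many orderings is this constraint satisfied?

402796800

Let A_j be the event that the j-th constrained one is fixed. By inclusion-exclusion over the 2 events:
Σ_{j=0}^{2} (-1)^j C(2,j)(12-j)!
= C(2,0)·12! - C(2,1)·11! + C(2,2)·10!
= 479001600 - 79833600 + 3628800
= 402796800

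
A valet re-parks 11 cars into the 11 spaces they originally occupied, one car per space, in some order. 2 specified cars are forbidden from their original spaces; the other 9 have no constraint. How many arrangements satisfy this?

Let A_j be the event that the j-th constrained one is fixed. By inclusion-exclusion over the 2 events:
Σ_{j=0}^{2} (-1)^j C(2,j)(11-j)!
= C(2,0)·11! - C(2,1)·10! + C(2,2)·9!
= 39916800 - 7257600 + 362880
= 33022080

33022080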